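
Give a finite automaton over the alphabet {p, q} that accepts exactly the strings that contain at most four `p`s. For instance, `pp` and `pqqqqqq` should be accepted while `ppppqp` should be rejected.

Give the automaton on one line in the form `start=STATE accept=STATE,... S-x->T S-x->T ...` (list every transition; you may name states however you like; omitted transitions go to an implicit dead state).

start=S0 accept=S0,S1,S2,S3,S4 S0-p->S1 S0-q->S0 S1-p->S2 S1-q->S1 S2-p->S3 S2-q->S2 S3-p->S4 S3-q->S3 S4-p->S5 S4-q->S4 S5-p->S5 S5-q->S5

Count `p`s, saturating at 5: states S0 through S4 mean 0 through 4 `p`s seen; S5 means more than 4. Each `p` increments (capped at S5); other symbols loop. Accept from {S0, S1, S2, S3, S4}.
        p   q  
>* S0   S1  S0 
 * S1   S2  S1 
 * S2   S3  S2 
 * S3   S4  S3 
 * S4   S5  S4 
   S5   S5  S5 
(> = start, * = accepting)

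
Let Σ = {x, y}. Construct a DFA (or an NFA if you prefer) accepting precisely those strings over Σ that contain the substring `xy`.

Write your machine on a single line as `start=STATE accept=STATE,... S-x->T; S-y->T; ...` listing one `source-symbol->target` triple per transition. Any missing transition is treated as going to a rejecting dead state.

States S0..S1 record the length of the longest prefix of `xy` that matches the current input suffix. Reaching S2 means `xy` has been seen, and we stay there forever. Accept from S2.
3 states suffice.
        x   y  
>  S0   S1  S0 
   S1   S1  S2 
 * S2   S2  S2 
(> = start, * = accepting)

start=S0; accept=S2; S0-x->S1; S0-y->S0; S1-x->S1; S1-y->S2; S2-x->S2; S2-y->S2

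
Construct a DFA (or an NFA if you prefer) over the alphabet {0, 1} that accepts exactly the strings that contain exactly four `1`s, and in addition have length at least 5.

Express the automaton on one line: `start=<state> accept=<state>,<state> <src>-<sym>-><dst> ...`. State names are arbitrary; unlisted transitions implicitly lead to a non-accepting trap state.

Run two small machines in parallel and take their product. The first has 6 states tracking the count of `1`s, saturating at 5; the second has 7 states tracking the input length, saturating at 6. A product state is a pair (one from each), accepting exactly when both do. Minimizing collapses redundant product states.
11 states suffice.
          0    1  
>  S0     S1   S2 
   S1     S1   S3 
   S2     S3   S4 
   S3     S3   S5 
   S4     S5   S6 
   S5     S5   S7 
   S6     S7   S8 
   S7     S7   S9 
   S8     S9  S10 
 * S9     S9  S10 
   S10   S10  S10 
(> = start, * = accepting)

start=S0 accept=S9 S0-0->S1 S0-1->S2 S1-0->S1 S1-1->S3 S2-0->S3 S2-1->S4 S3-0->S3 S3-1->S5 S4-0->S5 S4-1->S6 S5-0->S5 S5-1->S7 S6-0->S7 S6-1->S8 S7-0->S7 S7-1->S9 S8-0->S9 S8-1->S10 S9-0->S9 S9-1->S10 S10-0->S10 S10-1->S10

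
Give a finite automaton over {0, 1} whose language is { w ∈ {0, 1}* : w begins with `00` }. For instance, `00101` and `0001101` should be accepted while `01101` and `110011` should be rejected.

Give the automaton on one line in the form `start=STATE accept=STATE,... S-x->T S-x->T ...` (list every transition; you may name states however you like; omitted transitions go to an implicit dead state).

start=s0 accept=s2 s0-0->s1 s0-1->s3 s1-0->s2 s1-1->s3 s2-0->s2 s2-1->s2 s3-0->s3 s3-1->s3

Check the first 2 symbols one by one: s0 through s1 record how many have matched `00` so far; any wrong symbol goes to the dead state s3. After all 2 match we enter the accepting sink s2.
        0   1  
>  s0   s1  s3 
   s1   s2  s3 
 * s2   s2  s2 
   s3   s3  s3 
(> = start, * = accepting)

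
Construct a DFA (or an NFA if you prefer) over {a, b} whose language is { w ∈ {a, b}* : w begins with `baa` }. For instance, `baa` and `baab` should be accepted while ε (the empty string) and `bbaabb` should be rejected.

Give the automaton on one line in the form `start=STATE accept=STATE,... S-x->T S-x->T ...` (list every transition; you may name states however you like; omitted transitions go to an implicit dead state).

Walk along `baa` while the input agrees: from q0 take `b` to q1, and so on. Any deviation drops to the rejecting sink q4. Once q3 is reached the prefix is confirmed and every continuation is accepted.
        a   b  
>  q0   q4  q1 
   q1   q2  q4 
   q2   q3  q4 
 * q3   q3  q3 
   q4   q4  q4 
(> = start, * = accepting)

start=q0 accept=q3 q0-a->q4 q0-b->q1 q1-a->q2 q1-b->q4 q2-a->q3 q2-b->q4 q3-a->q3 q3-b->q3 q4-a->q4 q4-b->q4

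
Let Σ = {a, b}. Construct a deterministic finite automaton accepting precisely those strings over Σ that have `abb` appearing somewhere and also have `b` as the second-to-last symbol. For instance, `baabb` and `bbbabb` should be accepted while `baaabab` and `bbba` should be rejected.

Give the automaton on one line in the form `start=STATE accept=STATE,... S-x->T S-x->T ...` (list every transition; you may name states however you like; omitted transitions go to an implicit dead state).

Run two small machines in parallel and take their product. One (4 states) tracks whether and how much of `abb` has been seen; the other (7 states) tracks the last 2 symbols read. Each combined state is a pair, one component from each; accept when both components accept. Minimizing collapses redundant product states.
A 7-state machine:
        a   b  
>  q0   q1  q0 
   q1   q1  q2 
   q2   q1  q3 
 * q3   q4  q3 
 * q4   q5  q6 
   q5   q5  q6 
   q6   q4  q3 
(> = start, * = accepting)

start=q0 accept=q3,q4 q0-a->q1 q0-b->q0 q1-a->q1 q1-b->q2 q2-a->q1 q2-b->q3 q3-a->q4 q3-b->q3 q4-a->q5 q4-b->q6 q5-a->q5 q5-b->q6 q6-a->q4 q6-b->q3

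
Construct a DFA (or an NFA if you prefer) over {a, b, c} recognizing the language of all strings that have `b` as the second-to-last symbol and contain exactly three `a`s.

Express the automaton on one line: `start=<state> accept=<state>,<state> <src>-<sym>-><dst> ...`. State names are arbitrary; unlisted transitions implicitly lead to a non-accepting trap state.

start=q0 accept=q7,q8 q0-a->q1 q0-b->q0 q0-c->q0 q1-a->q2 q1-b->q1 q1-c->q1 q2-a->q3 q2-b->q4 q2-c->q2 q3-a->q5 q3-b->q6 q3-c->q3 q4-a->q7 q4-b->q4 q4-c->q2 q5-a->q5 q5-b->q5 q5-c->q5 q6-a->q5 q6-b->q8 q6-c->q7 q7-a->q5 q7-b->q6 q7-c->q3 q8-a->q5 q8-b->q8 q8-c->q7

Handle the two conditions separately and then intersect. The first has 13 states tracking the last 2 symbols read; the second has 5 states tracking the count of `a`s, saturating at 4. A product state is a pair (one from each), accepting exactly when both do. Minimizing collapses redundant product states.
With 9 states:
        a   b   c  
>  q0   q1  q0  q0 
   q1   q2  q1  q1 
   q2   q3  q4  q2 
   q3   q5  q6  q3 
   q4   q7  q4  q2 
   q5   q5  q5  q5 
   q6   q5  q8  q7 
 * q7   q5  q6  q3 
 * q8   q5  q8  q7 
(> = start, * = accepting)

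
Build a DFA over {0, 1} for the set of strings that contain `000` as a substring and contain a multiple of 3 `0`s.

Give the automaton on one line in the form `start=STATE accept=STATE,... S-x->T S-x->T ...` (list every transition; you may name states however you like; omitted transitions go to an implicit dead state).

Run two small machines in parallel and take their product. The first has 4 states tracking whether and how much of `000` has been seen; the second has 3 states tracking the count of `0`s modulo 3. A product state is a pair (one from each), accepting exactly when both do.
With 12 states:
          0    1  
>  S0     S1   S0 
   S1     S2   S3 
   S2     S4   S5 
   S3     S6   S3 
 * S4     S7   S4 
   S5     S8   S5 
   S6     S9   S5 
   S7    S10   S7 
   S8    S11   S0 
   S9     S7   S0 
   S10    S4  S10 
   S11   S10   S3 
(> = start, * = accepting)

start=S0 accept=S4 S0-0->S1 S0-1->S0 S1-0->S2 S1-1->S3 S2-0->S4 S2-1->S5 S3-0->S6 S3-1->S3 S4-0->S7 S4-1->S4 S5-0->S8 S5-1->S5 S6-0->S9 S6-1->S5 S7-0->S10 S7-1->S7 S8-0->S11 S8-1->S0 S9-0->S7 S9-1->S0 S10-0->S4 S10-1->S10 S11-0->S10 S11-1->S3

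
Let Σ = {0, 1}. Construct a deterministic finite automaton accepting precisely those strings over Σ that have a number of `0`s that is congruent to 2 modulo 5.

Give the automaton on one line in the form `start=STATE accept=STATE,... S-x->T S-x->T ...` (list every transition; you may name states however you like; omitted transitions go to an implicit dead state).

start=A accept=C A-0->B A-1->A B-0->C B-1->B C-0->D C-1->C D-0->E D-1->D E-0->A E-1->E

Keep the running count of `0`s modulo 5: each `0` advances along the cycle A → B → C → D → E → A while other symbols loop. Accept at C.
With 5 states:
       0  1 
>  A   B  A 
   B   C  B 
 * C   D  C 
   D   E  D 
   E   A  E 
(> = start, * = accepting)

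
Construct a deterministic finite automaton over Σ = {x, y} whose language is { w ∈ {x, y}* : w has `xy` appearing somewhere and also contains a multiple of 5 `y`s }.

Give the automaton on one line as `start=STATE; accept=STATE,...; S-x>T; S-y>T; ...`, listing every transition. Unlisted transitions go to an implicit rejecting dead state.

start=S0; accept=S10; S0-x>S1; S0-y>S2; S1-x>S1; S1-y>S3; S2-x>S3; S2-y>S4; S3-x>S3; S3-y>S5; S4-x>S5; S4-y>S6; S5-x>S5; S5-y>S7; S6-x>S7; S6-y>S8; S7-x>S7; S7-y>S9; S8-x>S9; S8-y>S0; S9-x>S9; S9-y>S10; S10-x>S10; S10-y>S3

Build one automaton per condition and run them in lockstep. One (3 states) tracks whether and how much of `xy` has been seen; the other (5 states) tracks the count of `y`s modulo 5. Each combined state is a pair, one component from each; accept when both components accept. Minimizing collapses redundant product states.
11 states suffice.
          x    y  
>  S0     S1   S2 
   S1     S1   S3 
   S2     S3   S4 
   S3     S3   S5 
   S4     S5   S6 
   S5     S5   S7 
   S6     S7   S8 
   S7     S7   S9 
   S8     S9   S0 
   S9     S9  S10 
 * S10   S10   S3 
(> = start, * = accepting)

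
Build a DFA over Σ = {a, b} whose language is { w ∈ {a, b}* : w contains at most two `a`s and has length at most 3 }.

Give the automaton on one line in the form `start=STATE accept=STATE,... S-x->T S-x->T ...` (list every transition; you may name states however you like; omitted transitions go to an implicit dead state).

start=q0 accept=q0,q1,q2,q3,q4,q5,q7,q8,q9 q0-a->q1 q0-b->q2 q1-a->q3 q1-b->q4 q2-a->q4 q2-b->q5 q3-a->q6 q3-b->q7 q4-a->q7 q4-b->q8 q5-a->q8 q5-b->q9 q6-a->q10 q6-b->q10 q7-a->q10 q7-b->q11 q8-a->q11 q8-b->q12 q9-a->q12 q9-b->q13 q10-a->q10 q10-b->q10 q11-a->q10 q11-b->q11 q12-a->q11 q12-b->q12 q13-a->q12 q13-b->q13

Run two small machines in parallel and take their product. The first has 4 states tracking the count of `a`s, saturating at 3; the second has 5 states tracking the input length, saturating at 4. A product state is a pair (one from each), accepting exactly when both do.
14 states suffice.
          a    b  
>* q0     q1   q2 
 * q1     q3   q4 
 * q2     q4   q5 
 * q3     q6   q7 
 * q4     q7   q8 
 * q5     q8   q9 
   q6    q10  q10 
 * q7    q10  q11 
 * q8    q11  q12 
 * q9    q12  q13 
   q10   q10  q10 
   q11   q10  q11 
   q12   q11  q12 
   q13   q12  q13 
(> = start, * = accepting)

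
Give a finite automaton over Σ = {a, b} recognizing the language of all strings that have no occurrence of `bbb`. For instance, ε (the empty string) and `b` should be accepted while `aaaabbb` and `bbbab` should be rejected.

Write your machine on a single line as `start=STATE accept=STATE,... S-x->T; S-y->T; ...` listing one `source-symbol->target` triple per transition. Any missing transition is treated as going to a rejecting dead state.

Track partial matches of the forbidden pattern `bbb`. State S3 is a dead state reached once `bbb` has occurred; every other state accepts. S0 means no part of `bbb` is currently matched.
4 states suffice.
        a   b  
>* S0   S0  S1 
 * S1   S0  S2 
 * S2   S0  S3 
   S3   S3  S3 
(> = start, * = accepting)

start=S0; accept=S0,S1,S2; S0-a->S0; S0-b->S1; S1-a->S0; S1-b->S2; S2-a->S0; S2-b->S3; S3-a->S3; S3-b->S3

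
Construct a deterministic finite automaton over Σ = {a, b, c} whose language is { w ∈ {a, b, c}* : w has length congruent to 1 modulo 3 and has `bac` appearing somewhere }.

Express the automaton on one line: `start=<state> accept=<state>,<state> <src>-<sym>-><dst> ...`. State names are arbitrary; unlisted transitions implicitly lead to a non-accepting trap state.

Build one automaton per condition and run them in lockstep. One (3 states) tracks the input length modulo 3; the other (4 states) tracks whether and how much of `bac` has been seen. Each combined state is a pair, one component from each; accept when both components accept.
          a    b    c  
>  S0     S1   S2   S1 
   S1     S3   S4   S3 
   S2     S5   S4   S3 
   S3     S0   S6   S0 
   S4     S7   S6   S0 
   S5     S0   S6   S8 
   S6     S9   S2   S1 
   S7     S1   S2  S10 
   S8    S10  S10  S10 
   S9     S3   S4  S11 
 * S10   S11  S11  S11 
   S11    S8   S8   S8 
(> = start, * = accepting)

start=S0 accept=S10 S0-a->S1 S0-b->S2 S0-c->S1 S1-a->S3 S1-b->S4 S1-c->S3 S2-a->S5 S2-b->S4 S2-c->S3 S3-a->S0 S3-b->S6 S3-c->S0 S4-a->S7 S4-b->S6 S4-c->S0 S5-a->S0 S5-b->S6 S5-c->S8 S6-a->S9 S6-b->S2 S6-c->S1 S7-a->S1 S7-b->S2 S7-c->S10 S8-a->S10 S8-b->S10 S8-c->S10 S9-a->S3 S9-b->S4 S9-c->S11 S10-a->S11 S10-b->S11 S10-c->S11 S11-a->S8 S11-b->S8 S11-c->S8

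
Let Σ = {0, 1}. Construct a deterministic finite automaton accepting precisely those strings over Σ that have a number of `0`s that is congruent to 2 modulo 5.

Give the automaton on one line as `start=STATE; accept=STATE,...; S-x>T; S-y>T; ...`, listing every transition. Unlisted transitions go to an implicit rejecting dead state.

Keep the running count of `0`s modulo 5: each `0` advances along the cycle q0 → q1 → q2 → q3 → q4 → q0 while other symbols loop. Accept at q2.
With 5 states:
        0   1  
>  q0   q1  q0 
   q1   q2  q1 
 * q2   q3  q2 
   q3   q4  q3 
   q4   q0  q4 
(> = start, * = accepting)

start=q0; accept=q2; q0-0>q1; q0-1>q0; q1-0>q2; q1-1>q1; q2-0>q3; q2-1>q2; q3-0>q4; q3-1>q3; q4-0>q0; q4-1>q4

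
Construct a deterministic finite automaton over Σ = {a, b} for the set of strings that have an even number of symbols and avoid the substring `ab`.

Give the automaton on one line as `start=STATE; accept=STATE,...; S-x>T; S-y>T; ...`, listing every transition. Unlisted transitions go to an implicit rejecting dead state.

Handle the two conditions separately and then intersect. One (2 states) tracks the input length modulo 2; the other (3 states) tracks partial matches of the forbidden pattern `ab`. Each combined state is a pair, one component from each; accept when both components accept.
        a   b  
>* S0   S1  S2 
   S1   S3  S4 
   S2   S3  S0 
 * S3   S1  S5 
   S4   S5  S5 
   S5   S4  S4 
(> = start, * = accepting)

start=S0; accept=S0,S3; S0-a>S1; S0-b>S2; S1-a>S3; S1-b>S4; S2-a>S3; S2-b>S0; S3-a>S1; S3-b>S5; S4-a>S5; S4-b>S5; S5-a>S4; S5-b>S4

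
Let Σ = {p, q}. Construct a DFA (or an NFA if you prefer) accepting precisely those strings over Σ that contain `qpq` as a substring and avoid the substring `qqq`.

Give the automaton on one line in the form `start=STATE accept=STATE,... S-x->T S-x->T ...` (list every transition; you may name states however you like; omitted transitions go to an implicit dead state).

start=S0 accept=S4,S6,S7 S0-p->S0 S0-q->S1 S1-p->S2 S1-q->S3 S2-p->S0 S2-q->S4 S3-p->S2 S3-q->S5 S4-p->S6 S4-q->S7 S5-p->S5 S5-q->S5 S6-p->S6 S6-q->S4 S7-p->S6 S7-q->S5

Build one automaton per condition and run them in lockstep. One (4 states) tracks whether and how much of `qpq` has been seen; the other (4 states) tracks partial matches of the forbidden pattern `qqq`. Each combined state is a pair, one component from each; accept when both components accept. After merging equivalent states the machine shrinks.
8 states suffice.
        p   q  
>  S0   S0  S1 
   S1   S2  S3 
   S2   S0  S4 
   S3   S2  S5 
 * S4   S6  S7 
   S5   S5  S5 
 * S6   S6  S4 
 * S7   S6  S5 
(> = start, * = accepting)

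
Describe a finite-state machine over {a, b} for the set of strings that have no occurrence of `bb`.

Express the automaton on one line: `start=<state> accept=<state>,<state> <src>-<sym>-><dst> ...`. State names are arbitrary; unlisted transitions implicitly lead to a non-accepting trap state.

start=q0 accept=q0,q1 q0-a->q0 q0-b->q1 q1-a->q0 q1-b->q2 q2-a->q2 q2-b->q2

This is the complement of 'contains `bb`'. Use the same substring-matching states — q0 through q2 holding how much of `bb` has just been matched — but flip the accepting set: everything except the trap q2 accepts.
With 3 states:
        a   b  
>* q0   q0  q1 
 * q1   q0  q2 
   q2   q2  q2 
(> = start, * = accepting)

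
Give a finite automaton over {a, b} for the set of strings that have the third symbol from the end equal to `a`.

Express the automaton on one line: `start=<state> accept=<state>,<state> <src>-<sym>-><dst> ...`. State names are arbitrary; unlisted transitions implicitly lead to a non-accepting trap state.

start=s0 accept=s7,s8,s9,s10 s0-a->s1 s0-b->s2 s1-a->s3 s1-b->s4 s2-a->s5 s2-b->s6 s3-a->s7 s3-b->s8 s4-a->s9 s4-b->s10 s5-a->s11 s5-b->s12 s6-a->s13 s6-b->s14 s7-a->s7 s7-b->s8 s8-a->s9 s8-b->s10 s9-a->s11 s9-b->s12 s10-a->s13 s10-b->s14 s11-a->s7 s11-b->s8 s12-a->s9 s12-b->s10 s13-a->s11 s13-b->s12 s14-a->s13 s14-b->s14

A DFA must remember the last 3 symbols (since which symbol is third-to-last isn't known until the input ends). Use one state per possible window of the last ≤3 symbols; accept from those whose window starts with `a`.
15 states suffice.
          a    b  
>  s0     s1   s2 
   s1     s3   s4 
   s2     s5   s6 
   s3     s7   s8 
   s4     s9  s10 
   s5    s11  s12 
   s6    s13  s14 
 * s7     s7   s8 
 * s8     s9  s10 
 * s9    s11  s12 
 * s10   s13  s14 
   s11    s7   s8 
   s12    s9  s10 
   s13   s11  s12 
   s14   s13  s14 
(> = start, * = accepting)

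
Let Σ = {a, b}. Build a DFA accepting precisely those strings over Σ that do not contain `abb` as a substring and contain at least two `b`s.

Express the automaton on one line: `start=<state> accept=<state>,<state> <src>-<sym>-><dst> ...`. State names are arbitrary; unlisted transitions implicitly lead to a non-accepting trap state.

start=S0 accept=S5,S7,S8,S9,S11,S12 S0-a->S1 S0-b->S2 S1-a->S1 S1-b->S3 S2-a->S4 S2-b->S5 S3-a->S4 S3-b->S6 S4-a->S4 S4-b->S7 S5-a->S8 S5-b->S9 S6-a->S6 S6-b->S10 S7-a->S8 S7-b->S10 S8-a->S8 S8-b->S11 S9-a->S12 S9-b->S9 S10-a->S10 S10-b->S10 S11-a->S12 S11-b->S10 S12-a->S12 S12-b->S11

Handle the two conditions separately and then intersect. The first has 4 states tracking partial matches of the forbidden pattern `abb`; the second has 4 states tracking the count of `b`s, saturating at 3. A product state is a pair (one from each), accepting exactly when both do.
A 13-state machine:
          a    b  
>  S0     S1   S2 
   S1     S1   S3 
   S2     S4   S5 
   S3     S4   S6 
   S4     S4   S7 
 * S5     S8   S9 
   S6     S6  S10 
 * S7     S8  S10 
 * S8     S8  S11 
 * S9    S12   S9 
   S10   S10  S10 
 * S11   S12  S10 
 * S12   S12  S11 
(> = start, * = accepting)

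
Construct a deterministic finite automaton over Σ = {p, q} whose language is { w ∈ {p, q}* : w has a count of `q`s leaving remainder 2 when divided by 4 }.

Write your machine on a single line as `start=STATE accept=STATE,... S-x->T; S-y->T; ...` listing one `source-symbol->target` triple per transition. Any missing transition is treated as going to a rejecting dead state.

start=S0; accept=S2; S0-p->S0; S0-q->S1; S1-p->S1; S1-q->S2; S2-p->S2; S2-q->S3; S3-p->S3; S3-q->S0

Keep the running count of `q`s modulo 4: each `q` advances along the cycle S0 → S1 → S2 → S3 → S0 while other symbols loop. Accept at S2.
With 4 states:
        p   q  
>  S0   S0  S1 
   S1   S1  S2 
 * S2   S2  S3 
   S3   S3  S0 
(> = start, * = accepting)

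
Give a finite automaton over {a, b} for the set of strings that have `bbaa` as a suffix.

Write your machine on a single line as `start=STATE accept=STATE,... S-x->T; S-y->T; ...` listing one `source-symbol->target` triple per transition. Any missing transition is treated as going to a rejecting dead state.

Let each state record the length of the longest suffix of the input read so far that is also a prefix of `bbaa`. q1 means the last symbol is `b`; q2 means the last 2 symbols are `bb`; q3 means the last 3 symbols are `bba`; q4 means the last 4 symbols are `bbaa`. Accept only at q4, where the string currently ends in `bbaa`.
5 states suffice.
        a   b  
>  q0   q0  q1 
   q1   q0  q2 
   q2   q3  q2 
   q3   q4  q1 
 * q4   q0  q1 
(> = start, * = accepting)

start=q0; accept=q4; q0-a->q0; q0-b->q1; q1-a->q0; q1-b->q2; q2-a->q3; q2-b->q2; q3-a->q4; q3-b->q1; q4-a->q0; q4-b->q1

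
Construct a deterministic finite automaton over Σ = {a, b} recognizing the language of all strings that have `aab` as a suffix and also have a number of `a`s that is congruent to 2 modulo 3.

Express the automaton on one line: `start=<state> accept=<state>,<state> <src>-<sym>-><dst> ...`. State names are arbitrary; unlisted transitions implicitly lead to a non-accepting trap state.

start=q0 accept=q5 q0-a->q1 q0-b->q0 q1-a->q2 q1-b->q3 q2-a->q4 q2-b->q5 q3-a->q6 q3-b->q3 q4-a->q7 q4-b->q8 q5-a->q9 q5-b->q10 q6-a->q4 q6-b->q10 q7-a->q2 q7-b->q11 q8-a->q1 q8-b->q0 q9-a->q7 q9-b->q0 q10-a->q9 q10-b->q10 q11-a->q6 q11-b->q3

Run two small machines in parallel and take their product. The first has 4 states tracking how much of the suffix `aab` has currently been matched; the second has 3 states tracking the count of `a`s modulo 3. A product state is a pair (one from each), accepting exactly when both do.
          a    b  
>  q0     q1   q0 
   q1     q2   q3 
   q2     q4   q5 
   q3     q6   q3 
   q4     q7   q8 
 * q5     q9  q10 
   q6     q4  q10 
   q7     q2  q11 
   q8     q1   q0 
   q9     q7   q0 
   q10    q9  q10 
   q11    q6   q3 
(> = start, * = accepting)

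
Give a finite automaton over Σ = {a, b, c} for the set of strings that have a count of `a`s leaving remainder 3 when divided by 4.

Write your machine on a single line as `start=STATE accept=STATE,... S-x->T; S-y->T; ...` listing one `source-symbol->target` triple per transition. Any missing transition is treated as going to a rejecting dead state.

Keep the running count of `a`s modulo 4: each `a` advances along the cycle q0 → q1 → q2 → q3 → q0 while other symbols loop. Accept at q3.
A 4-state machine:
        a   b   c  
>  q0   q1  q0  q0 
   q1   q2  q1  q1 
   q2   q3  q2  q2 
 * q3   q0  q3  q3 
(> = start, * = accepting)

start=q0; accept=q3; q0-a->q1; q0-b->q0; q0-c->q0; q1-a->q2; q1-b->q1; q1-c->q1; q2-a->q3; q2-b->q2; q2-c->q2; q3-a->q0; q3-b->q3; q3-c->q3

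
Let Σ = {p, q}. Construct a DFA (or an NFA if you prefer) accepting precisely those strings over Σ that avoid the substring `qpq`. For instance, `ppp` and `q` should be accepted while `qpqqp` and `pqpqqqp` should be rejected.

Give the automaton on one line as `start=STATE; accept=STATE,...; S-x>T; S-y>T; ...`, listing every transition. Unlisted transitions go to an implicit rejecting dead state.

Track partial matches of the forbidden pattern `qpq`. State S3 is a dead state reached once `qpq` has occurred; every other state accepts. S0 means no part of `qpq` is currently matched.
        p   q  
>* S0   S0  S1 
 * S1   S2  S1 
 * S2   S0  S3 
   S3   S3  S3 
(> = start, * = accepting)

start=S0; accept=S0,S1,S2; S0-p>S0; S0-q>S1; S1-p>S2; S1-q>S1; S2-p>S0; S2-q>S3; S3-p>S3; S3-q>S3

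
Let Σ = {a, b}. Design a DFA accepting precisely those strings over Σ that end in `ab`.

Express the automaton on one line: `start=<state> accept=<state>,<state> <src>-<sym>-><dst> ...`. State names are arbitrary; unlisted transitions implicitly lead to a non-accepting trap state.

start=q0 accept=q2 q0-a->q1 q0-b->q0 q1-a->q1 q1-b->q2 q2-a->q1 q2-b->q0

Remember how much of `ab` the current input suffix matches. State q0 means no match yet; q1 means the last symbol is `a`; q2 means the last 2 symbols are `ab`. Only q2 accepts. On a mismatch, fall back to the longest proper suffix that is still a prefix of `ab`.
With 3 states:
        a   b  
>  q0   q1  q0 
   q1   q1  q2 
 * q2   q1  q0 
(> = start, * = accepting)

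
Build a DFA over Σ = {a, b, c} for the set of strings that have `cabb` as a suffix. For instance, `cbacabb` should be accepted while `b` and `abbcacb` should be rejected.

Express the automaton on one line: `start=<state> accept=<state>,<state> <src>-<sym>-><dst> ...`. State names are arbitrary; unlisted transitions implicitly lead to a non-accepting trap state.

start=q0 accept=q4 q0-a->q0 q0-b->q0 q0-c->q1 q1-a->q2 q1-b->q0 q1-c->q1 q2-a->q0 q2-b->q3 q2-c->q1 q3-a->q0 q3-b->q4 q3-c->q1 q4-a->q0 q4-b->q0 q4-c->q1

Let each state record the length of the longest suffix of the input read so far that is also a prefix of `cabb`. q1 means the last symbol is `c`; q2 means the last 2 symbols are `ca`; q3 means the last 3 symbols are `cab`; q4 means the last 4 symbols are `cabb`. Accept only at q4, where the string currently ends in `cabb`.
With 5 states:
        a   b   c  
>  q0   q0  q0  q1 
   q1   q2  q0  q1 
   q2   q0  q3  q1 
   q3   q0  q4  q1 
 * q4   q0  q0  q1 
(> = start, * = accepting)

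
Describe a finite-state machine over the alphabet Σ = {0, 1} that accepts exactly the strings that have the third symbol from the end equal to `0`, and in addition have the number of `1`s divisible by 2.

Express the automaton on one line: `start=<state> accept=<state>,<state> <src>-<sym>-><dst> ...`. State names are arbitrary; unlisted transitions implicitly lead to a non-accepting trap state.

start=A accept=G,H,K,L A-0->B A-1->C B-0->D B-1->E C-0->F C-1->A D-0->G D-1->E E-0->F E-1->H F-0->I F-1->J G-0->G G-1->E H-0->B H-1->C I-0->I I-1->K J-0->L J-1->C K-0->L K-1->C L-0->D L-1->E

Run two small machines in parallel and take their product. One (15 states) tracks the last 3 symbols read; the other (2 states) tracks the count of `1`s modulo 2. Each combined state is a pair, one component from each; accept when both components accept. Minimizing collapses redundant product states.
12 states suffice.
       0  1 
>  A   B  C 
   B   D  E 
   C   F  A 
   D   G  E 
   E   F  H 
   F   I  J 
 * G   G  E 
 * H   B  C 
   I   I  K 
   J   L  C 
 * K   L  C 
 * L   D  E 
(> = start, * = accepting)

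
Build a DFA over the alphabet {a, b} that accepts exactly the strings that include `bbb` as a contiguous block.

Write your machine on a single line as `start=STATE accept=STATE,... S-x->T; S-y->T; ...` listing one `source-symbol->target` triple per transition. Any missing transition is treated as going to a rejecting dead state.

start=s0; accept=s3; s0-a->s0; s0-b->s1; s1-a->s0; s1-b->s2; s2-a->s0; s2-b->s3; s3-a->s3; s3-b->s3

Track how much of `bbb` has been matched so far: state s0 is no progress, s3 is the absorbing accept state reached once `bbb` has occurred. Intermediate states record partial matches; on a mismatch, fall back to the longest reusable overlap.
With 4 states:
        a   b  
>  s0   s0  s1 
   s1   s0  s2 
   s2   s0  s3 
 * s3   s3  s3 
(> = start, * = accepting)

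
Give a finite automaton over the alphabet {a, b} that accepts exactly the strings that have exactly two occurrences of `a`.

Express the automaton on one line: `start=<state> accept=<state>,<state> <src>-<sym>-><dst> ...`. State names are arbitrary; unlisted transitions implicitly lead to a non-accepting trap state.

Count `a`s, saturating at 3: states s0 through s2 mean 0 through 2 `a`s seen; s3 means more than 2. Each `a` increments (capped at s3); other symbols loop. Accept from {s2}.
A 4-state machine:
        a   b  
>  s0   s1  s0 
   s1   s2  s1 
 * s2   s3  s2 
   s3   s3  s3 
(> = start, * = accepting)

start=s0 accept=s2 s0-a->s1 s0-b->s0 s1-a->s2 s1-b->s1 s2-a->s3 s2-b->s2 s3-a->s3 s3-b->s3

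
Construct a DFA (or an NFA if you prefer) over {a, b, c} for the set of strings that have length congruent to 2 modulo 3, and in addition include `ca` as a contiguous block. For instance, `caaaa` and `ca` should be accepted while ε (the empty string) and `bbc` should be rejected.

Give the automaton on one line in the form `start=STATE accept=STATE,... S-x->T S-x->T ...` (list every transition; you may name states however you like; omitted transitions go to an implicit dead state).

start=q0 accept=q5 q0-a->q1 q0-b->q1 q0-c->q2 q1-a->q3 q1-b->q3 q1-c->q4 q2-a->q5 q2-b->q3 q2-c->q4 q3-a->q0 q3-b->q0 q3-c->q6 q4-a->q7 q4-b->q0 q4-c->q6 q5-a->q7 q5-b->q7 q5-c->q7 q6-a->q8 q6-b->q1 q6-c->q2 q7-a->q8 q7-b->q8 q7-c->q8 q8-a->q5 q8-b->q5 q8-c->q5

Handle the two conditions separately and then intersect. The first has 3 states tracking the input length modulo 3; the second has 3 states tracking whether and how much of `ca` has been seen. A product state is a pair (one from each), accepting exactly when both do.
A 9-state machine:
        a   b   c  
>  q0   q1  q1  q2 
   q1   q3  q3  q4 
   q2   q5  q3  q4 
   q3   q0  q0  q6 
   q4   q7  q0  q6 
 * q5   q7  q7  q7 
   q6   q8  q1  q2 
   q7   q8  q8  q8 
   q8   q5  q5  q5 
(> = start, * = accepting)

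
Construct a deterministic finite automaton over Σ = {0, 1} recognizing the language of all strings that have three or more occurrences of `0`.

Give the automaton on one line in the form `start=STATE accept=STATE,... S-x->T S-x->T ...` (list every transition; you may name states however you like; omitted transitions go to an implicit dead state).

Only the number of `0`s matters, and only up to 4. Make a chain S0 → S1 → S2 → S3 → S4 advanced by each `0` (with S4 absorbing); every other symbol self-loops. The accepting set is {S3, S4}.
5 states suffice.
        0   1  
>  S0   S1  S0 
   S1   S2  S1 
   S2   S3  S2 
 * S3   S4  S3 
 * S4   S4  S4 
(> = start, * = accepting)

start=S0 accept=S3,S4 S0-0->S1 S0-1->S0 S1-0->S2 S1-1->S1 S2-0->S3 S2-1->S2 S3-0->S4 S3-1->S3 S4-0->S4 S4-1->S4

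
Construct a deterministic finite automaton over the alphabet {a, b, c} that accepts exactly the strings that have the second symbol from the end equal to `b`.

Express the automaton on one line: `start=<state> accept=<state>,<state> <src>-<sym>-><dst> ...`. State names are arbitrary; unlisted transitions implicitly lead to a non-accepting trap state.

start=q0 accept=q7,q8,q9 q0-a->q1 q0-b->q2 q0-c->q3 q1-a->q4 q1-b->q5 q1-c->q6 q2-a->q7 q2-b->q8 q2-c->q9 q3-a->q10 q3-b->q11 q3-c->q12 q4-a->q4 q4-b->q5 q4-c->q6 q5-a->q7 q5-b->q8 q5-c->q9 q6-a->q10 q6-b->q11 q6-c->q12 q7-a->q4 q7-b->q5 q7-c->q6 q8-a->q7 q8-b->q8 q8-c->q9 q9-a->q10 q9-b->q11 q9-c->q12 q10-a->q4 q10-b->q5 q10-c->q6 q11-a->q7 q11-b->q8 q11-c->q9 q12-a->q10 q12-b->q11 q12-c->q12

Because acceptance depends on a position counted from the end, the machine has to buffer the most recent 2 symbols. Make each state the string of the last up-to-2 symbols read; on input `x` shift the window left and append `x`. Accept when the buffered window has length 2 and begins with `b`.
          a    b    c  
>  q0     q1   q2   q3 
   q1     q4   q5   q6 
   q2     q7   q8   q9 
   q3    q10  q11  q12 
   q4     q4   q5   q6 
   q5     q7   q8   q9 
   q6    q10  q11  q12 
 * q7     q4   q5   q6 
 * q8     q7   q8   q9 
 * q9    q10  q11  q12 
   q10    q4   q5   q6 
   q11    q7   q8   q9 
   q12   q10  q11  q12 
(> = start, * = accepting)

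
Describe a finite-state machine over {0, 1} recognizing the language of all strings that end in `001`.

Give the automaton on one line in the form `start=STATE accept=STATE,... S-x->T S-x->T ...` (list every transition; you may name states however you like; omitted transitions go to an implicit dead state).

start=q0 accept=q3 q0-0->q1 q0-1->q0 q1-0->q2 q1-1->q0 q2-0->q2 q2-1->q3 q3-0->q1 q3-1->q0

Remember how much of `001` the current input suffix matches. State q0 means no match yet; q1 means the last symbol is `0`; q2 means the last 2 symbols are `00`; q3 means the last 3 symbols are `001`. Only q3 accepts. On a mismatch, fall back to the longest proper suffix that is still a prefix of `001`.
A 4-state machine:
        0   1  
>  q0   q1  q0 
   q1   q2  q0 
   q2   q2  q3 
 * q3   q1  q0 
(> = start, * = accepting)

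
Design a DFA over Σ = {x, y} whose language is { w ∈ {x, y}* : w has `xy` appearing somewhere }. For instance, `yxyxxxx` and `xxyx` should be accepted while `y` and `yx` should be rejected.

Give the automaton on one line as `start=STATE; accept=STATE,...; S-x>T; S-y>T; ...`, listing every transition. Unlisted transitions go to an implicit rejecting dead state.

start=A; accept=C; A-x>B; A-y>A; B-x>B; B-y>C; C-x>C; C-y>C

States A..B record the length of the longest prefix of `xy` that matches the current input suffix. Reaching C means `xy` has been seen, and we stay there forever. Accept from C.
3 states suffice.
       x  y 
>  A   B  A 
   B   B  C 
 * C   C  C 
(> = start, * = accepting)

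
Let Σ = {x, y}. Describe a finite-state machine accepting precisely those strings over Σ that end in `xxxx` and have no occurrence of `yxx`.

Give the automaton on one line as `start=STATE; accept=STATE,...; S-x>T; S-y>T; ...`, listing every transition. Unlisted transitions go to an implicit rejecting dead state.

Run two small machines in parallel and take their product. One (5 states) tracks how much of the suffix `xxxx` has currently been matched; the other (4 states) tracks partial matches of the forbidden pattern `yxx`. Each combined state is a pair, one component from each; accept when both components accept.
          x    y  
>  s0     s1   s2 
   s1     s3   s2 
   s2     s4   s2 
   s3     s5   s2 
   s4     s6   s2 
   s5     s7   s2 
   s6     s8   s9 
 * s7     s7   s2 
   s8    s10   s9 
   s9    s11   s9 
   s10   s10   s9 
   s11    s6   s9 
(> = start, * = accepting)

start=s0; accept=s7; s0-x>s1; s0-y>s2; s1-x>s3; s1-y>s2; s2-x>s4; s2-y>s2; s3-x>s5; s3-y>s2; s4-x>s6; s4-y>s2; s5-x>s7; s5-y>s2; s6-x>s8; s6-y>s9; s7-x>s7; s7-y>s2; s8-x>s10; s8-y>s9; s9-x>s11; s9-y>s9; s10-x>s10; s10-y>s9; s11-x>s6; s11-y>s9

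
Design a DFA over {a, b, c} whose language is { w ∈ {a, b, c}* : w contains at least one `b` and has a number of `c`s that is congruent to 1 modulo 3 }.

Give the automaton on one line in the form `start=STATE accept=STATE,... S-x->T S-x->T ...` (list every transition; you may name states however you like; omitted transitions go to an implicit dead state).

start=S0 accept=S3 S0-a->S0 S0-b->S1 S0-c->S2 S1-a->S1 S1-b->S1 S1-c->S3 S2-a->S2 S2-b->S3 S2-c->S4 S3-a->S3 S3-b->S3 S3-c->S5 S4-a->S4 S4-b->S5 S4-c->S0 S5-a->S5 S5-b->S5 S5-c->S1

Build one automaton per condition and run them in lockstep. The first has 3 states tracking the count of `b`s, saturating at 2; the second has 3 states tracking the count of `c`s modulo 3. A product state is a pair (one from each), accepting exactly when both do. Equivalent product states are then merged.
With 6 states:
        a   b   c  
>  S0   S0  S1  S2 
   S1   S1  S1  S3 
   S2   S2  S3  S4 
 * S3   S3  S3  S5 
   S4   S4  S5  S0 
   S5   S5  S5  S1 
(> = start, * = accepting)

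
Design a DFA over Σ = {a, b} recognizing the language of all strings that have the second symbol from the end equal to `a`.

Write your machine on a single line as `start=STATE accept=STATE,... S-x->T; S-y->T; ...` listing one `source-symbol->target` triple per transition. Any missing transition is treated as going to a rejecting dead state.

Because acceptance depends on a position counted from the end, the machine has to buffer the most recent 2 symbols. Make each state the string of the last up-to-2 symbols read; on input `x` shift the window left and append `x`. Accept when the buffered window has length 2 and begins with `a`.
With 7 states:
        a   b  
>  s0   s1  s2 
   s1   s3  s4 
   s2   s5  s6 
 * s3   s3  s4 
 * s4   s5  s6 
   s5   s3  s4 
   s6   s5  s6 
(> = start, * = accepting)

start=s0; accept=s3,s4; s0-a->s1; s0-b->s2; s1-a->s3; s1-b->s4; s2-a->s5; s2-b->s6; s3-a->s3; s3-b->s4; s4-a->s5; s4-b->s6; s5-a->s3; s5-b->s4; s6-a->s5; s6-b->s6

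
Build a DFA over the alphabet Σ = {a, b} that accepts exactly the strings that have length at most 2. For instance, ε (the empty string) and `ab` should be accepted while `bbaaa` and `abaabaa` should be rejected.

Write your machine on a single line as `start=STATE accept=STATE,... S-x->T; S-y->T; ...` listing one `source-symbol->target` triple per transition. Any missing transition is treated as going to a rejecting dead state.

start=S0; accept=S0,S1,S2; S0-a->S1; S0-b->S1; S1-a->S2; S1-b->S2; S2-a->S3; S2-b->S3; S3-a->S3; S3-b->S3

We only need to distinguish lengths 0, 1, …, 2, and '>2'. Chain S0 → S1 → S2 → S3 on every symbol, with S3 looping. Accepting states: {S0, S1, S2}.
4 states suffice.
        a   b  
>* S0   S1  S1 
 * S1   S2  S2 
 * S2   S3  S3 
   S3   S3  S3 
(> = start, * = accepting)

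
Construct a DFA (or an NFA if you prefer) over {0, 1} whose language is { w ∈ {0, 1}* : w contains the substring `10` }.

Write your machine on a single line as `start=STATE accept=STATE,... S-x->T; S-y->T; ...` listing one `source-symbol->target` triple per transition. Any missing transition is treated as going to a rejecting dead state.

start=q0; accept=q2; q0-0->q0; q0-1->q1; q1-0->q2; q1-1->q1; q2-0->q2; q2-1->q2

Track how much of `10` has been matched so far: state q0 is no progress, q2 is the absorbing accept state reached once `10` has occurred. Intermediate states record partial matches; on a mismatch, fall back to the longest reusable overlap.
3 states suffice.
        0   1  
>  q0   q0  q1 
   q1   q2  q1 
 * q2   q2  q2 
(> = start, * = accepting)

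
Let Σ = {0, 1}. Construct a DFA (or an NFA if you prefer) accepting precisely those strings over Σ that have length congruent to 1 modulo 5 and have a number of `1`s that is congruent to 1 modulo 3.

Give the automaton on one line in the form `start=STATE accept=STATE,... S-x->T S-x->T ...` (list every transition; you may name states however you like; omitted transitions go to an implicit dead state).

start=q0 accept=q2 q0-0->q1 q0-1->q2 q1-0->q3 q1-1->q4 q2-0->q4 q2-1->q5 q3-0->q6 q3-1->q7 q4-0->q7 q4-1->q8 q5-0->q8 q5-1->q6 q6-0->q9 q6-1->q10 q7-0->q10 q7-1->q11 q8-0->q11 q8-1->q9 q9-0->q0 q9-1->q12 q10-0->q12 q10-1->q13 q11-0->q13 q11-1->q0 q12-0->q2 q12-1->q14 q13-0->q14 q13-1->q1 q14-0->q5 q14-1->q3

Build one automaton per condition and run them in lockstep. The first has 5 states tracking the input length modulo 5; the second has 3 states tracking the count of `1`s modulo 3. A product state is a pair (one from each), accepting exactly when both do.
          0    1  
>  q0     q1   q2 
   q1     q3   q4 
 * q2     q4   q5 
   q3     q6   q7 
   q4     q7   q8 
   q5     q8   q6 
   q6     q9  q10 
   q7    q10  q11 
   q8    q11   q9 
   q9     q0  q12 
   q10   q12  q13 
   q11   q13   q0 
   q12    q2  q14 
   q13   q14   q1 
   q14    q5   q3 
(> = start, * = accepting)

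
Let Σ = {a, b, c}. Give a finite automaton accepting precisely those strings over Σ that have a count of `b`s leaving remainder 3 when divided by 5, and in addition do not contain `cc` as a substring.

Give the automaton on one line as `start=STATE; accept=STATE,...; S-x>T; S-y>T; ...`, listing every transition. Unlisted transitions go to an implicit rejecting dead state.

start=s0; accept=s6,s9; s0-a>s0; s0-b>s1; s0-c>s2; s1-a>s1; s1-b>s3; s1-c>s4; s2-a>s0; s2-b>s1; s2-c>s5; s3-a>s3; s3-b>s6; s3-c>s7; s4-a>s1; s4-b>s3; s4-c>s5; s5-a>s5; s5-b>s5; s5-c>s5; s6-a>s6; s6-b>s8; s6-c>s9; s7-a>s3; s7-b>s6; s7-c>s5; s8-a>s8; s8-b>s0; s8-c>s10; s9-a>s6; s9-b>s8; s9-c>s5; s10-a>s8; s10-b>s0; s10-c>s5

Run two small machines in parallel and take their product. One (5 states) tracks the count of `b`s modulo 5; the other (3 states) tracks partial matches of the forbidden pattern `cc`. Each combined state is a pair, one component from each; accept when both components accept. After merging equivalent states the machine shrinks.
11 states suffice.
          a    b    c  
>  s0     s0   s1   s2 
   s1     s1   s3   s4 
   s2     s0   s1   s5 
   s3     s3   s6   s7 
   s4     s1   s3   s5 
   s5     s5   s5   s5 
 * s6     s6   s8   s9 
   s7     s3   s6   s5 
   s8     s8   s0  s10 
 * s9     s6   s8   s5 
   s10    s8   s0   s5 
(> = start, * = accepting)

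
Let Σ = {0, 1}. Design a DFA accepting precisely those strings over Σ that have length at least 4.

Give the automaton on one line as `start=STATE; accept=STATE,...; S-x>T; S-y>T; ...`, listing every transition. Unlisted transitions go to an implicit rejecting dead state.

start=A; accept=E,F; A-0>B; A-1>B; B-0>C; B-1>C; C-0>D; C-1>D; D-0>E; D-1>E; E-0>F; E-1>F; F-0>F; F-1>F

We only need to distinguish lengths 0, 1, …, 4, and '>4'. Chain A → B → C → D → E → F on every symbol, with F looping. Accepting states: {E, F}.
       0  1 
>  A   B  B 
   B   C  C 
   C   D  D 
   D   E  E 
 * E   F  F 
 * F   F  F 
(> = start, * = accepting)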